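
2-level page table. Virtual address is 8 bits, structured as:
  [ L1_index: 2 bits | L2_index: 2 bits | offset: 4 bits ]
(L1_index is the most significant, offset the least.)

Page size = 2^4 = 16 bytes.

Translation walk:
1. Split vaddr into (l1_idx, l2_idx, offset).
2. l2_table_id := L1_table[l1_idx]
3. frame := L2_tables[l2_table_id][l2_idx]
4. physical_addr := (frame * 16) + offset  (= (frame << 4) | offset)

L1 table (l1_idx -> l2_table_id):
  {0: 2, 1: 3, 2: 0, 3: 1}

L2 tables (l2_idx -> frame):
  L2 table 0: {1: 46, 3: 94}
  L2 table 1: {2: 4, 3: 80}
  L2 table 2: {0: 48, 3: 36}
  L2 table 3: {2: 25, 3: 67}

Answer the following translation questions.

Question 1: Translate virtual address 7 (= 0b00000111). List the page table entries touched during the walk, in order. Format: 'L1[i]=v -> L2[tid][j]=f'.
vaddr = 7 = 0b00000111
Split: l1_idx=0, l2_idx=0, offset=7

Answer: L1[0]=2 -> L2[2][0]=48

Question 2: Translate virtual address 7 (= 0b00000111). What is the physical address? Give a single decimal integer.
vaddr = 7 = 0b00000111
Split: l1_idx=0, l2_idx=0, offset=7
L1[0] = 2
L2[2][0] = 48
paddr = 48 * 16 + 7 = 775

Answer: 775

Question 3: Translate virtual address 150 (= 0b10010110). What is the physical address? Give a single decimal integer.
Answer: 742

Derivation:
vaddr = 150 = 0b10010110
Split: l1_idx=2, l2_idx=1, offset=6
L1[2] = 0
L2[0][1] = 46
paddr = 46 * 16 + 6 = 742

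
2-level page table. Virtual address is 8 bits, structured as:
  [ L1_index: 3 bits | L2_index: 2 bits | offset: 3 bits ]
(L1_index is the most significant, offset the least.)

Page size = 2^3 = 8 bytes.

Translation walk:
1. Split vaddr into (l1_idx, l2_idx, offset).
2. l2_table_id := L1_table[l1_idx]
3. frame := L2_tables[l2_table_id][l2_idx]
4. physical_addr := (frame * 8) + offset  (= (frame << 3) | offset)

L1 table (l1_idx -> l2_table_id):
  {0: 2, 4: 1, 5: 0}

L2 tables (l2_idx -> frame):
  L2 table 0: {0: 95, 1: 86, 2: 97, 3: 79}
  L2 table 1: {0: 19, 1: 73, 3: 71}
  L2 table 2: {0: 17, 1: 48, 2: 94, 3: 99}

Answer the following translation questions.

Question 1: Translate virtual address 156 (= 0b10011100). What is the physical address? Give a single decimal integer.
vaddr = 156 = 0b10011100
Split: l1_idx=4, l2_idx=3, offset=4
L1[4] = 1
L2[1][3] = 71
paddr = 71 * 8 + 4 = 572

Answer: 572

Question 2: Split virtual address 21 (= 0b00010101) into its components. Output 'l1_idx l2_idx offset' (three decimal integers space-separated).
Answer: 0 2 5

Derivation:
vaddr = 21 = 0b00010101
  top 3 bits -> l1_idx = 0
  next 2 bits -> l2_idx = 2
  bottom 3 bits -> offset = 5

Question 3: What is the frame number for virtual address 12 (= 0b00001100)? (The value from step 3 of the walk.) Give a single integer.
vaddr = 12: l1_idx=0, l2_idx=1
L1[0] = 2; L2[2][1] = 48

Answer: 48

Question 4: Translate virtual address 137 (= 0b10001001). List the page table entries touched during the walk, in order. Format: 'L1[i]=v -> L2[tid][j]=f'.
Answer: L1[4]=1 -> L2[1][1]=73

Derivation:
vaddr = 137 = 0b10001001
Split: l1_idx=4, l2_idx=1, offset=1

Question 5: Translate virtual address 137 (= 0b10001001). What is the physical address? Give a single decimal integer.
vaddr = 137 = 0b10001001
Split: l1_idx=4, l2_idx=1, offset=1
L1[4] = 1
L2[1][1] = 73
paddr = 73 * 8 + 1 = 585

Answer: 585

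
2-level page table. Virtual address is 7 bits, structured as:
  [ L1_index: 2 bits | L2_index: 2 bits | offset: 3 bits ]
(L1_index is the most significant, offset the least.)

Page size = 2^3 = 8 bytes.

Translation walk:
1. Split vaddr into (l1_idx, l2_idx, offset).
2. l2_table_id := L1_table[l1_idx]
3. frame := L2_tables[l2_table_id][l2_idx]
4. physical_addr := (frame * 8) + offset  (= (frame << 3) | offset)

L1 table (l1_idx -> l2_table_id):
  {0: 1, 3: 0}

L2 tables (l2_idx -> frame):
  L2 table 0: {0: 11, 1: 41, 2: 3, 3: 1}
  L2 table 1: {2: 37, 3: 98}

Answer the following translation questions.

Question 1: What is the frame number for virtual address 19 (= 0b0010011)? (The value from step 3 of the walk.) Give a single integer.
Answer: 37

Derivation:
vaddr = 19: l1_idx=0, l2_idx=2
L1[0] = 1; L2[1][2] = 37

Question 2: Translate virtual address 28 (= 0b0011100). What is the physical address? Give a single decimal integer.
Answer: 788

Derivation:
vaddr = 28 = 0b0011100
Split: l1_idx=0, l2_idx=3, offset=4
L1[0] = 1
L2[1][3] = 98
paddr = 98 * 8 + 4 = 788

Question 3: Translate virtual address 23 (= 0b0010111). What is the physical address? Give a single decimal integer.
Answer: 303

Derivation:
vaddr = 23 = 0b0010111
Split: l1_idx=0, l2_idx=2, offset=7
L1[0] = 1
L2[1][2] = 37
paddr = 37 * 8 + 7 = 303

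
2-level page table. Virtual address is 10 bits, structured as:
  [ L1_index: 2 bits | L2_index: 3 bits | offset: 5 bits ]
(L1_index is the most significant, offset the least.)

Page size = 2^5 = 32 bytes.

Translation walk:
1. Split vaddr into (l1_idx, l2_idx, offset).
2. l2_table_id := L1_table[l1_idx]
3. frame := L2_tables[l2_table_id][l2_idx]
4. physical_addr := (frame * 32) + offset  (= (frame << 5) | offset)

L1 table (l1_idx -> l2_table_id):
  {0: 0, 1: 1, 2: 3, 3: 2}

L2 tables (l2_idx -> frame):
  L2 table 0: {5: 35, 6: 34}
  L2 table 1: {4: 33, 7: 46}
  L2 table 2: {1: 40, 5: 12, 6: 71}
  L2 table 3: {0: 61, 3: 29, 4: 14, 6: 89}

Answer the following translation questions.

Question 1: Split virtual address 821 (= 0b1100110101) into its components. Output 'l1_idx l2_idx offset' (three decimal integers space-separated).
vaddr = 821 = 0b1100110101
  top 2 bits -> l1_idx = 3
  next 3 bits -> l2_idx = 1
  bottom 5 bits -> offset = 21

Answer: 3 1 21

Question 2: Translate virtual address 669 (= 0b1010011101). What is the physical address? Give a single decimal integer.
vaddr = 669 = 0b1010011101
Split: l1_idx=2, l2_idx=4, offset=29
L1[2] = 3
L2[3][4] = 14
paddr = 14 * 32 + 29 = 477

Answer: 477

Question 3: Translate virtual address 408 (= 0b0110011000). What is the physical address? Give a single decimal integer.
Answer: 1080

Derivation:
vaddr = 408 = 0b0110011000
Split: l1_idx=1, l2_idx=4, offset=24
L1[1] = 1
L2[1][4] = 33
paddr = 33 * 32 + 24 = 1080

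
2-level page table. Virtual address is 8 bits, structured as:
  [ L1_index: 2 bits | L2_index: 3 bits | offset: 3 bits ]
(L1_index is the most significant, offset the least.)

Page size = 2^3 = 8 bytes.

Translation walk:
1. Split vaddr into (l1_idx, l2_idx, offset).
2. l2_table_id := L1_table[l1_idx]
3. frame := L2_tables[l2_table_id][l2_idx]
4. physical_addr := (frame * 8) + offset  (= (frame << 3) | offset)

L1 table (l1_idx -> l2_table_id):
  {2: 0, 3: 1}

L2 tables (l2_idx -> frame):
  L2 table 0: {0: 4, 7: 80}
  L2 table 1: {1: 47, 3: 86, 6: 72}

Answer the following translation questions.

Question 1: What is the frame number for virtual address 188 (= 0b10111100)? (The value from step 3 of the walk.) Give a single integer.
vaddr = 188: l1_idx=2, l2_idx=7
L1[2] = 0; L2[0][7] = 80

Answer: 80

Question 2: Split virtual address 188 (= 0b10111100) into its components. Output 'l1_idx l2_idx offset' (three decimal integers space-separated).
vaddr = 188 = 0b10111100
  top 2 bits -> l1_idx = 2
  next 3 bits -> l2_idx = 7
  bottom 3 bits -> offset = 4

Answer: 2 7 4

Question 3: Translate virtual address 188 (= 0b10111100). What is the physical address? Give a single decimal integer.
vaddr = 188 = 0b10111100
Split: l1_idx=2, l2_idx=7, offset=4
L1[2] = 0
L2[0][7] = 80
paddr = 80 * 8 + 4 = 644

Answer: 644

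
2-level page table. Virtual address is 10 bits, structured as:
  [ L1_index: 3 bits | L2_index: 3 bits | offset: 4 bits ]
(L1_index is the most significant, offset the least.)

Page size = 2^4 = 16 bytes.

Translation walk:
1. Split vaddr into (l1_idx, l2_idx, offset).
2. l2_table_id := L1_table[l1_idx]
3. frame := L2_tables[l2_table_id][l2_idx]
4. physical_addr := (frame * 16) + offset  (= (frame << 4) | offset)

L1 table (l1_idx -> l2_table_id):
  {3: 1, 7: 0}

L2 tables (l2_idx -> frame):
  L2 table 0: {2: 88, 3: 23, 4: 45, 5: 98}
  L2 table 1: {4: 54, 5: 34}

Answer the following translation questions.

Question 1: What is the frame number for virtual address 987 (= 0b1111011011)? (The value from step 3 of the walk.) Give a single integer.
vaddr = 987: l1_idx=7, l2_idx=5
L1[7] = 0; L2[0][5] = 98

Answer: 98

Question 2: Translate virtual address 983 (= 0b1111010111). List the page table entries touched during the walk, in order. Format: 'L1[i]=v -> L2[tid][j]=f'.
Answer: L1[7]=0 -> L2[0][5]=98

Derivation:
vaddr = 983 = 0b1111010111
Split: l1_idx=7, l2_idx=5, offset=7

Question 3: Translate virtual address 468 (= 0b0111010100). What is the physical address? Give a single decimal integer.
vaddr = 468 = 0b0111010100
Split: l1_idx=3, l2_idx=5, offset=4
L1[3] = 1
L2[1][5] = 34
paddr = 34 * 16 + 4 = 548

Answer: 548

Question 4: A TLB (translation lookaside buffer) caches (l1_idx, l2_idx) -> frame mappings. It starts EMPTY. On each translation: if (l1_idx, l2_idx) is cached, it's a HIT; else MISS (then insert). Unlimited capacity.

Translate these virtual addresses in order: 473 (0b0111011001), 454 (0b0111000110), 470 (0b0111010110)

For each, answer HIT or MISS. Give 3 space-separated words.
Answer: MISS MISS HIT

Derivation:
vaddr=473: (3,5) not in TLB -> MISS, insert
vaddr=454: (3,4) not in TLB -> MISS, insert
vaddr=470: (3,5) in TLB -> HIT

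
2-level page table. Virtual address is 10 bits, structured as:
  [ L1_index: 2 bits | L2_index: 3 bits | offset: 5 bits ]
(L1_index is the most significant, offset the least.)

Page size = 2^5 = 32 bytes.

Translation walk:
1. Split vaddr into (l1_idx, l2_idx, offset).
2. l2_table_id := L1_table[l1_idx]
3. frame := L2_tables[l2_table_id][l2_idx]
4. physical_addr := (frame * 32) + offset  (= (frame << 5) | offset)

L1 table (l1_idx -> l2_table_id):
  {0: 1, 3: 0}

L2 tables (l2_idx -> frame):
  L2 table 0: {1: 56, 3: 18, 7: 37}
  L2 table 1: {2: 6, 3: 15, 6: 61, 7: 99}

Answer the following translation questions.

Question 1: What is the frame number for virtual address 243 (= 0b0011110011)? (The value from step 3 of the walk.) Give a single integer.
vaddr = 243: l1_idx=0, l2_idx=7
L1[0] = 1; L2[1][7] = 99

Answer: 99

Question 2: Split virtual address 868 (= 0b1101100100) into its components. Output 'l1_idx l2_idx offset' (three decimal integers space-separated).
Answer: 3 3 4

Derivation:
vaddr = 868 = 0b1101100100
  top 2 bits -> l1_idx = 3
  next 3 bits -> l2_idx = 3
  bottom 5 bits -> offset = 4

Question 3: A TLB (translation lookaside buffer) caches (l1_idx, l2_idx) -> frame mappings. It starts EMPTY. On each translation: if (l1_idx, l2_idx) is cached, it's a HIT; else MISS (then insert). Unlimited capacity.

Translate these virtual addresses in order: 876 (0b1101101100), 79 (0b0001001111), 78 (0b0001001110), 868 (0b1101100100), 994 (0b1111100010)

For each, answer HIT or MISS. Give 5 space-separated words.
Answer: MISS MISS HIT HIT MISS

Derivation:
vaddr=876: (3,3) not in TLB -> MISS, insert
vaddr=79: (0,2) not in TLB -> MISS, insert
vaddr=78: (0,2) in TLB -> HIT
vaddr=868: (3,3) in TLB -> HIT
vaddr=994: (3,7) not in TLB -> MISS, insert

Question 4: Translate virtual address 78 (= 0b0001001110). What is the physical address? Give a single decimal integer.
vaddr = 78 = 0b0001001110
Split: l1_idx=0, l2_idx=2, offset=14
L1[0] = 1
L2[1][2] = 6
paddr = 6 * 32 + 14 = 206

Answer: 206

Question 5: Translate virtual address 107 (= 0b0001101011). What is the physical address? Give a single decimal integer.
vaddr = 107 = 0b0001101011
Split: l1_idx=0, l2_idx=3, offset=11
L1[0] = 1
L2[1][3] = 15
paddr = 15 * 32 + 11 = 491

Answer: 491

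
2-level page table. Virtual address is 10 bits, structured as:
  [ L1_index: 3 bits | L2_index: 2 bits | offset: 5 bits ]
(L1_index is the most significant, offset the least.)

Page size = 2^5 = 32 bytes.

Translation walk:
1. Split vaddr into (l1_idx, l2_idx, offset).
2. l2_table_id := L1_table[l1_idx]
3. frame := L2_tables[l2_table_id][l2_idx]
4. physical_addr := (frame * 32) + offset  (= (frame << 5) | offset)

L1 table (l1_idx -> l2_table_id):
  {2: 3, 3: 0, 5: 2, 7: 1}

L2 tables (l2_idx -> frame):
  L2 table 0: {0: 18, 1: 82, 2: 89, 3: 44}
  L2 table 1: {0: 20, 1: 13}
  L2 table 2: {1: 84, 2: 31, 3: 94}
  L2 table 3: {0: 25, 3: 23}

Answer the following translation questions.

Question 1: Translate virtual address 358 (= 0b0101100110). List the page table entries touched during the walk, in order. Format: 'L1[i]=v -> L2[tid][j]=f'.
vaddr = 358 = 0b0101100110
Split: l1_idx=2, l2_idx=3, offset=6

Answer: L1[2]=3 -> L2[3][3]=23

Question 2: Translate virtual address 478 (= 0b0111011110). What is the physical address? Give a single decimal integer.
Answer: 2878

Derivation:
vaddr = 478 = 0b0111011110
Split: l1_idx=3, l2_idx=2, offset=30
L1[3] = 0
L2[0][2] = 89
paddr = 89 * 32 + 30 = 2878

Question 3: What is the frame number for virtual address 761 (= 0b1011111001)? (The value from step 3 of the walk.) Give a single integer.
vaddr = 761: l1_idx=5, l2_idx=3
L1[5] = 2; L2[2][3] = 94

Answer: 94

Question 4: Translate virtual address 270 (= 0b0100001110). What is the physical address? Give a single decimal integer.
vaddr = 270 = 0b0100001110
Split: l1_idx=2, l2_idx=0, offset=14
L1[2] = 3
L2[3][0] = 25
paddr = 25 * 32 + 14 = 814

Answer: 814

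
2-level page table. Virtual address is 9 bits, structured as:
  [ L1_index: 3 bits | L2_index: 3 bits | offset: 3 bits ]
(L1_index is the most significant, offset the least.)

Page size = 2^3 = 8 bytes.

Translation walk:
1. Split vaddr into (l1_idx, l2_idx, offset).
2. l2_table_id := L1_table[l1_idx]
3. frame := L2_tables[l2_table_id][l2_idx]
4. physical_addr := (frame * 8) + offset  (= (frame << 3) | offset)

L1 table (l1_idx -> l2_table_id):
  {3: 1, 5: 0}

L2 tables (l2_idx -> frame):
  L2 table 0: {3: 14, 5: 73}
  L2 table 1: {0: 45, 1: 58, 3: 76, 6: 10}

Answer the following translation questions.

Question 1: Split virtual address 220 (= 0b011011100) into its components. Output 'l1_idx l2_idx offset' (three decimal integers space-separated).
vaddr = 220 = 0b011011100
  top 3 bits -> l1_idx = 3
  next 3 bits -> l2_idx = 3
  bottom 3 bits -> offset = 4

Answer: 3 3 4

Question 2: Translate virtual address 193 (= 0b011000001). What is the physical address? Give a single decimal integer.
vaddr = 193 = 0b011000001
Split: l1_idx=3, l2_idx=0, offset=1
L1[3] = 1
L2[1][0] = 45
paddr = 45 * 8 + 1 = 361

Answer: 361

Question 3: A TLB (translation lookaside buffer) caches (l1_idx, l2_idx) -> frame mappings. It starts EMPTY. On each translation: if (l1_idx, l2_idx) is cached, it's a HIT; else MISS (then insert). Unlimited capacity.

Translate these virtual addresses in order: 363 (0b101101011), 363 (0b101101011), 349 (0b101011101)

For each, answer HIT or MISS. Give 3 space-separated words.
Answer: MISS HIT MISS

Derivation:
vaddr=363: (5,5) not in TLB -> MISS, insert
vaddr=363: (5,5) in TLB -> HIT
vaddr=349: (5,3) not in TLB -> MISS, insert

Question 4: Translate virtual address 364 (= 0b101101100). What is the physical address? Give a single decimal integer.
vaddr = 364 = 0b101101100
Split: l1_idx=5, l2_idx=5, offset=4
L1[5] = 0
L2[0][5] = 73
paddr = 73 * 8 + 4 = 588

Answer: 588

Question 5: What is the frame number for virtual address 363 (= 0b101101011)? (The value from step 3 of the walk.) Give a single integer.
Answer: 73

Derivation:
vaddr = 363: l1_idx=5, l2_idx=5
L1[5] = 0; L2[0][5] = 73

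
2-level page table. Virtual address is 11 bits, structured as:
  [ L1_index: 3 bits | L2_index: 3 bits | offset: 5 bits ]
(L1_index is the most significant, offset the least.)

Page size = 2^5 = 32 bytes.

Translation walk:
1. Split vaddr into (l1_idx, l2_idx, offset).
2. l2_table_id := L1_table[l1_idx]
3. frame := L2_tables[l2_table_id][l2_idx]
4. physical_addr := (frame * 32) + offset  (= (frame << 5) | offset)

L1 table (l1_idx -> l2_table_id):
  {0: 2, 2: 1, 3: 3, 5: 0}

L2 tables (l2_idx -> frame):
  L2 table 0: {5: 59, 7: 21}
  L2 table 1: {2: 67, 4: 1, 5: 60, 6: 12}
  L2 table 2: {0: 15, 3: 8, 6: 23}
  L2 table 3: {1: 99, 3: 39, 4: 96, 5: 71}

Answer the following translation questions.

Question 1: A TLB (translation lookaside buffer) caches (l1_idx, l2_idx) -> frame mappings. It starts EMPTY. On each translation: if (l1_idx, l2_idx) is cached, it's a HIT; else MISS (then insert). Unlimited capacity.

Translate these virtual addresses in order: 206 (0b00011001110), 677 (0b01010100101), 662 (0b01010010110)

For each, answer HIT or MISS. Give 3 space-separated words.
vaddr=206: (0,6) not in TLB -> MISS, insert
vaddr=677: (2,5) not in TLB -> MISS, insert
vaddr=662: (2,4) not in TLB -> MISS, insert

Answer: MISS MISS MISS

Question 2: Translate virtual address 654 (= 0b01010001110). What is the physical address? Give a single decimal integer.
Answer: 46

Derivation:
vaddr = 654 = 0b01010001110
Split: l1_idx=2, l2_idx=4, offset=14
L1[2] = 1
L2[1][4] = 1
paddr = 1 * 32 + 14 = 46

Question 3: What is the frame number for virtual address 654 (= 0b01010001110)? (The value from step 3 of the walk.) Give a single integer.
Answer: 1

Derivation:
vaddr = 654: l1_idx=2, l2_idx=4
L1[2] = 1; L2[1][4] = 1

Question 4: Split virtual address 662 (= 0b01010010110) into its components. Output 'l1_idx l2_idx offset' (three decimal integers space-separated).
Answer: 2 4 22

Derivation:
vaddr = 662 = 0b01010010110
  top 3 bits -> l1_idx = 2
  next 3 bits -> l2_idx = 4
  bottom 5 bits -> offset = 22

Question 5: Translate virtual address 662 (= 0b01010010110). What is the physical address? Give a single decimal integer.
vaddr = 662 = 0b01010010110
Split: l1_idx=2, l2_idx=4, offset=22
L1[2] = 1
L2[1][4] = 1
paddr = 1 * 32 + 22 = 54

Answer: 54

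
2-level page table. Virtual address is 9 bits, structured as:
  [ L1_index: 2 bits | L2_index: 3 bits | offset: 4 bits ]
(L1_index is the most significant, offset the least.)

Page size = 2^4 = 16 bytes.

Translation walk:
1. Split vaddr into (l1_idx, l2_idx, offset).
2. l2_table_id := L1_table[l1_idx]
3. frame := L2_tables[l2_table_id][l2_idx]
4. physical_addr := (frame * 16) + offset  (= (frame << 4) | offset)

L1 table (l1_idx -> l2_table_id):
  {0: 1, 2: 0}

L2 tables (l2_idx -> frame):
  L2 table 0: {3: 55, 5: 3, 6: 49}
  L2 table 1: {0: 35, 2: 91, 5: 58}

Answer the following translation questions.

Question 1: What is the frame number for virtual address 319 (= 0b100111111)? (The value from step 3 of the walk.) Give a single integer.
vaddr = 319: l1_idx=2, l2_idx=3
L1[2] = 0; L2[0][3] = 55

Answer: 55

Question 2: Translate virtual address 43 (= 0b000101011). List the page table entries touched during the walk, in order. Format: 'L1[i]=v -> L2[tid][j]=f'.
vaddr = 43 = 0b000101011
Split: l1_idx=0, l2_idx=2, offset=11

Answer: L1[0]=1 -> L2[1][2]=91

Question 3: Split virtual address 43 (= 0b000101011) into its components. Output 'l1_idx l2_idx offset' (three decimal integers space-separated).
Answer: 0 2 11

Derivation:
vaddr = 43 = 0b000101011
  top 2 bits -> l1_idx = 0
  next 3 bits -> l2_idx = 2
  bottom 4 bits -> offset = 11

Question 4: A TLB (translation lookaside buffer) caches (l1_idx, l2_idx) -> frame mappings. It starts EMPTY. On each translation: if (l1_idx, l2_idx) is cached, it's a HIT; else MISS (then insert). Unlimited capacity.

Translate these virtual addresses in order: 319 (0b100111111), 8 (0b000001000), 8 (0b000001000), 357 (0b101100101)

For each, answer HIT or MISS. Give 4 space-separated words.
vaddr=319: (2,3) not in TLB -> MISS, insert
vaddr=8: (0,0) not in TLB -> MISS, insert
vaddr=8: (0,0) in TLB -> HIT
vaddr=357: (2,6) not in TLB -> MISS, insert

Answer: MISS MISS HIT MISS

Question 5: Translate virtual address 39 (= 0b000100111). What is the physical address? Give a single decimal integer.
Answer: 1463

Derivation:
vaddr = 39 = 0b000100111
Split: l1_idx=0, l2_idx=2, offset=7
L1[0] = 1
L2[1][2] = 91
paddr = 91 * 16 + 7 = 1463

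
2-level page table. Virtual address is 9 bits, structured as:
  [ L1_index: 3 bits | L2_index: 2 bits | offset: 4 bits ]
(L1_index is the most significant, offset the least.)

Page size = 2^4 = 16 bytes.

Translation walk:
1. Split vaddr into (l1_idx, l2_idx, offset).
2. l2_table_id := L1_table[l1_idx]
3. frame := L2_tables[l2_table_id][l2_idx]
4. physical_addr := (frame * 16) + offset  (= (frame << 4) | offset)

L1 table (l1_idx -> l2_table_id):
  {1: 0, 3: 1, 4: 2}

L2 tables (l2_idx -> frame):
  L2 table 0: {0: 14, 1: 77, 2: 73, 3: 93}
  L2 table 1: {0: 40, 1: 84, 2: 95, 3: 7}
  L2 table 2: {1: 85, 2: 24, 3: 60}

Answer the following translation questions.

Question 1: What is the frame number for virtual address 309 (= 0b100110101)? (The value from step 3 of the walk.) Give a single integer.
Answer: 60

Derivation:
vaddr = 309: l1_idx=4, l2_idx=3
L1[4] = 2; L2[2][3] = 60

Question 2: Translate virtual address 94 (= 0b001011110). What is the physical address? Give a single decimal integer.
vaddr = 94 = 0b001011110
Split: l1_idx=1, l2_idx=1, offset=14
L1[1] = 0
L2[0][1] = 77
paddr = 77 * 16 + 14 = 1246

Answer: 1246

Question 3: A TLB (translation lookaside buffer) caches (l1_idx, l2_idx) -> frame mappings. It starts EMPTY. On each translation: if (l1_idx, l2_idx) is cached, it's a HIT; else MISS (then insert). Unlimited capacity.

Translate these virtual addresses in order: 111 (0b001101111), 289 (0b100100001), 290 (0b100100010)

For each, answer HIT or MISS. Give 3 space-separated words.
vaddr=111: (1,2) not in TLB -> MISS, insert
vaddr=289: (4,2) not in TLB -> MISS, insert
vaddr=290: (4,2) in TLB -> HIT

Answer: MISS MISS HIT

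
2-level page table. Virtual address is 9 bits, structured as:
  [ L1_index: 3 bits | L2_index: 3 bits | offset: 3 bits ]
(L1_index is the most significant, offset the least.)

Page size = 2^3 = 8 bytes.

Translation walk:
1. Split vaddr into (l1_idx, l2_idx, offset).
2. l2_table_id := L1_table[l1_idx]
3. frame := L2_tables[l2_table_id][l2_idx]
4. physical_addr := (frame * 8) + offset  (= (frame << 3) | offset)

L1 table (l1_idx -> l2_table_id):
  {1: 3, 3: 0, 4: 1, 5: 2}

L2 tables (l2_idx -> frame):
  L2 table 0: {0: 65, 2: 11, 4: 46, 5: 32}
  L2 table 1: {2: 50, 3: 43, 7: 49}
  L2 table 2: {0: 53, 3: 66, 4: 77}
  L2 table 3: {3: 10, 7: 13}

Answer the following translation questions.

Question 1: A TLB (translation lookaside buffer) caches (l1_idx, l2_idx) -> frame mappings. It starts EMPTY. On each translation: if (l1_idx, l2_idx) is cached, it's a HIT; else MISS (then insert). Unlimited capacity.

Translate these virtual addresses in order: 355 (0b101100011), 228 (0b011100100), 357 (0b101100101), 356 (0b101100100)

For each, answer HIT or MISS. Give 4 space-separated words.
Answer: MISS MISS HIT HIT

Derivation:
vaddr=355: (5,4) not in TLB -> MISS, insert
vaddr=228: (3,4) not in TLB -> MISS, insert
vaddr=357: (5,4) in TLB -> HIT
vaddr=356: (5,4) in TLB -> HIT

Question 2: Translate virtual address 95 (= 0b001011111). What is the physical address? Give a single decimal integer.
vaddr = 95 = 0b001011111
Split: l1_idx=1, l2_idx=3, offset=7
L1[1] = 3
L2[3][3] = 10
paddr = 10 * 8 + 7 = 87

Answer: 87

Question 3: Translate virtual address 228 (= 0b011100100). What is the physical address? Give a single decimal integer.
vaddr = 228 = 0b011100100
Split: l1_idx=3, l2_idx=4, offset=4
L1[3] = 0
L2[0][4] = 46
paddr = 46 * 8 + 4 = 372

Answer: 372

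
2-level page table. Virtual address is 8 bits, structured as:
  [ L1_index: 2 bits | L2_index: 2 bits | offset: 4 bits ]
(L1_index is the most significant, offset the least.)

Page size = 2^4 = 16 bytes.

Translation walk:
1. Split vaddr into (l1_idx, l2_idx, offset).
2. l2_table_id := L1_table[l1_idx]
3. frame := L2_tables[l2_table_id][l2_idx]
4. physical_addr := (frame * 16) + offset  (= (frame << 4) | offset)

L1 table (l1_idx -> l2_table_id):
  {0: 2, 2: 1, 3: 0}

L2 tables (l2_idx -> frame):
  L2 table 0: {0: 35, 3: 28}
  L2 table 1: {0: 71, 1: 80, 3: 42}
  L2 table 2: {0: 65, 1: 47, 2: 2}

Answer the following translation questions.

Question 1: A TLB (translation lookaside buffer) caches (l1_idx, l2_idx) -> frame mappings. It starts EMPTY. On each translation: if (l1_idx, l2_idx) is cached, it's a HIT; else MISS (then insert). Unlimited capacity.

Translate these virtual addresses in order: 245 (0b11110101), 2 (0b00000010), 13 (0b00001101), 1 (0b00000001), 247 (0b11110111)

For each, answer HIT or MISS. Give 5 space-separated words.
vaddr=245: (3,3) not in TLB -> MISS, insert
vaddr=2: (0,0) not in TLB -> MISS, insert
vaddr=13: (0,0) in TLB -> HIT
vaddr=1: (0,0) in TLB -> HIT
vaddr=247: (3,3) in TLB -> HIT

Answer: MISS MISS HIT HIT HIT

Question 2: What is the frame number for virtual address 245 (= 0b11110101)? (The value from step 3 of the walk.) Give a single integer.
vaddr = 245: l1_idx=3, l2_idx=3
L1[3] = 0; L2[0][3] = 28

Answer: 28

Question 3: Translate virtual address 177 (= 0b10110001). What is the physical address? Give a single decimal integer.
vaddr = 177 = 0b10110001
Split: l1_idx=2, l2_idx=3, offset=1
L1[2] = 1
L2[1][3] = 42
paddr = 42 * 16 + 1 = 673

Answer: 673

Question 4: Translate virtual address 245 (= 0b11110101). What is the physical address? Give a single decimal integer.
Answer: 453

Derivation:
vaddr = 245 = 0b11110101
Split: l1_idx=3, l2_idx=3, offset=5
L1[3] = 0
L2[0][3] = 28
paddr = 28 * 16 + 5 = 453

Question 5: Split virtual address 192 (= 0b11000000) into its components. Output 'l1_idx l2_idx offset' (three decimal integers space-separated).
Answer: 3 0 0

Derivation:
vaddr = 192 = 0b11000000
  top 2 bits -> l1_idx = 3
  next 2 bits -> l2_idx = 0
  bottom 4 bits -> offset = 0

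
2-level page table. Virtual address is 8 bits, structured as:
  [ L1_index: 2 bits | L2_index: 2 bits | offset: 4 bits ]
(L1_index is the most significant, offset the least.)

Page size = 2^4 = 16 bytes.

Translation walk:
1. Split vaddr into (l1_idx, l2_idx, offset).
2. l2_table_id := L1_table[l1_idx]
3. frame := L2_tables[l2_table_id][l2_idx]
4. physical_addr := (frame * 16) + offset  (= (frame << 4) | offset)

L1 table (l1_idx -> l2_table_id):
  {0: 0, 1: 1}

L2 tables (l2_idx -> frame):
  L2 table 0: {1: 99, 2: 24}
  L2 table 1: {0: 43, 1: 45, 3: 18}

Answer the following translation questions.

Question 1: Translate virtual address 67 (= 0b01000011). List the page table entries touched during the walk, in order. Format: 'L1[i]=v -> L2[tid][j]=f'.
vaddr = 67 = 0b01000011
Split: l1_idx=1, l2_idx=0, offset=3

Answer: L1[1]=1 -> L2[1][0]=43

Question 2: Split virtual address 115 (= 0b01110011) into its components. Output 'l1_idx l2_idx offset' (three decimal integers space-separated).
Answer: 1 3 3

Derivation:
vaddr = 115 = 0b01110011
  top 2 bits -> l1_idx = 1
  next 2 bits -> l2_idx = 3
  bottom 4 bits -> offset = 3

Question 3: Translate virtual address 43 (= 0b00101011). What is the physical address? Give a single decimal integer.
vaddr = 43 = 0b00101011
Split: l1_idx=0, l2_idx=2, offset=11
L1[0] = 0
L2[0][2] = 24
paddr = 24 * 16 + 11 = 395

Answer: 395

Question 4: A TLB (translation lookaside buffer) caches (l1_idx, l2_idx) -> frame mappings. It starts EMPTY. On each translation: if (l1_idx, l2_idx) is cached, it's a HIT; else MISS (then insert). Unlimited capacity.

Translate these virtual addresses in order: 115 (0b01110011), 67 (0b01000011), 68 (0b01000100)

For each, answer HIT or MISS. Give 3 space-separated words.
vaddr=115: (1,3) not in TLB -> MISS, insert
vaddr=67: (1,0) not in TLB -> MISS, insert
vaddr=68: (1,0) in TLB -> HIT

Answer: MISS MISS HIT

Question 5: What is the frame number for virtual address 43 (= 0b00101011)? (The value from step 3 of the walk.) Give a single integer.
Answer: 24

Derivation:
vaddr = 43: l1_idx=0, l2_idx=2
L1[0] = 0; L2[0][2] = 24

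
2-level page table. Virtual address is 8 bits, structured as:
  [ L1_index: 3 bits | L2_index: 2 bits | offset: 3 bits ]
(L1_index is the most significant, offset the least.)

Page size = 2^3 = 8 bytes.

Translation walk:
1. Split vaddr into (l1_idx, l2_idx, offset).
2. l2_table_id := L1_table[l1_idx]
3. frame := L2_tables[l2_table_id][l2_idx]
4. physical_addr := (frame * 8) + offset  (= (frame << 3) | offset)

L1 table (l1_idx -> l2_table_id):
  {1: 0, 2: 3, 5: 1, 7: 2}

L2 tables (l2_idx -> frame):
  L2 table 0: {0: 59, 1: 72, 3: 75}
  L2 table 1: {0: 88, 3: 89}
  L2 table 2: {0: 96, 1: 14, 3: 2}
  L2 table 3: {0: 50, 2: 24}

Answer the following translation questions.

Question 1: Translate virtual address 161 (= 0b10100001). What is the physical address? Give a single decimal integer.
Answer: 705

Derivation:
vaddr = 161 = 0b10100001
Split: l1_idx=5, l2_idx=0, offset=1
L1[5] = 1
L2[1][0] = 88
paddr = 88 * 8 + 1 = 705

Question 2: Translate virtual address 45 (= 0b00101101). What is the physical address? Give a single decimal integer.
Answer: 581

Derivation:
vaddr = 45 = 0b00101101
Split: l1_idx=1, l2_idx=1, offset=5
L1[1] = 0
L2[0][1] = 72
paddr = 72 * 8 + 5 = 581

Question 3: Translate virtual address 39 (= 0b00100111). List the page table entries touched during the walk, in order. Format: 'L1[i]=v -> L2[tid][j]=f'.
Answer: L1[1]=0 -> L2[0][0]=59

Derivation:
vaddr = 39 = 0b00100111
Split: l1_idx=1, l2_idx=0, offset=7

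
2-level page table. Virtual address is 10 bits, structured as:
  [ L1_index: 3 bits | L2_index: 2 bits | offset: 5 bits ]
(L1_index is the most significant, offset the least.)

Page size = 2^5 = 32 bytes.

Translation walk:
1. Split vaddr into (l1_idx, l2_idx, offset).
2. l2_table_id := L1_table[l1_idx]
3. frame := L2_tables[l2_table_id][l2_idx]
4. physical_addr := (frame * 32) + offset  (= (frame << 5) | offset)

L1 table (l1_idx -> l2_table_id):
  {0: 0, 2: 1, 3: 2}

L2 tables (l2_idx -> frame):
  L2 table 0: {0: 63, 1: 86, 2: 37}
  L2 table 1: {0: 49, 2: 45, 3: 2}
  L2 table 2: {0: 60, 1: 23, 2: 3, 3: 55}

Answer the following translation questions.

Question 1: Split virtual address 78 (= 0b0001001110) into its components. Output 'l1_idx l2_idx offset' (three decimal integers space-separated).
Answer: 0 2 14

Derivation:
vaddr = 78 = 0b0001001110
  top 3 bits -> l1_idx = 0
  next 2 bits -> l2_idx = 2
  bottom 5 bits -> offset = 14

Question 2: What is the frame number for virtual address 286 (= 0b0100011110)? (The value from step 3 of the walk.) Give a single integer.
vaddr = 286: l1_idx=2, l2_idx=0
L1[2] = 1; L2[1][0] = 49

Answer: 49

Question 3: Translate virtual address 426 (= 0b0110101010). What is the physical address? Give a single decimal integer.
Answer: 746

Derivation:
vaddr = 426 = 0b0110101010
Split: l1_idx=3, l2_idx=1, offset=10
L1[3] = 2
L2[2][1] = 23
paddr = 23 * 32 + 10 = 746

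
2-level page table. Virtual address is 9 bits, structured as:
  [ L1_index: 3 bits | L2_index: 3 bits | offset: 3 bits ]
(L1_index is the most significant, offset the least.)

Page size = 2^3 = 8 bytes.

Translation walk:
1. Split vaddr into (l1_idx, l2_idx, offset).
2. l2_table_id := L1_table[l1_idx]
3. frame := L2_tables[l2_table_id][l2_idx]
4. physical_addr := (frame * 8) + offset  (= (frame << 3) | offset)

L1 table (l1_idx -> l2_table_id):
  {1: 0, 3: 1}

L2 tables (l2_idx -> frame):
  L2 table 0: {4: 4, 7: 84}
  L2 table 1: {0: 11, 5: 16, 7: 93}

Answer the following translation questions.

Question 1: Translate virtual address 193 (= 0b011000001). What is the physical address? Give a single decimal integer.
Answer: 89

Derivation:
vaddr = 193 = 0b011000001
Split: l1_idx=3, l2_idx=0, offset=1
L1[3] = 1
L2[1][0] = 11
paddr = 11 * 8 + 1 = 89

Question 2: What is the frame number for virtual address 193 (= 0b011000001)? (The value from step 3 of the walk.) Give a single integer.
vaddr = 193: l1_idx=3, l2_idx=0
L1[3] = 1; L2[1][0] = 11

Answer: 11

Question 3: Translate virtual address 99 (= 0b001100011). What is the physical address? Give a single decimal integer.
Answer: 35

Derivation:
vaddr = 99 = 0b001100011
Split: l1_idx=1, l2_idx=4, offset=3
L1[1] = 0
L2[0][4] = 4
paddr = 4 * 8 + 3 = 35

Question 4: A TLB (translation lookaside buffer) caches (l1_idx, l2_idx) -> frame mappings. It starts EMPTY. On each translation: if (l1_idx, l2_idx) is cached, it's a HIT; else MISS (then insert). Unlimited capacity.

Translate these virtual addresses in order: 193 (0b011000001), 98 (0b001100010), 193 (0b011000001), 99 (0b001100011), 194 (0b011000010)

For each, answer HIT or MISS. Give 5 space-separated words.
Answer: MISS MISS HIT HIT HIT

Derivation:
vaddr=193: (3,0) not in TLB -> MISS, insert
vaddr=98: (1,4) not in TLB -> MISS, insert
vaddr=193: (3,0) in TLB -> HIT
vaddr=99: (1,4) in TLB -> HIT
vaddr=194: (3,0) in TLB -> HIT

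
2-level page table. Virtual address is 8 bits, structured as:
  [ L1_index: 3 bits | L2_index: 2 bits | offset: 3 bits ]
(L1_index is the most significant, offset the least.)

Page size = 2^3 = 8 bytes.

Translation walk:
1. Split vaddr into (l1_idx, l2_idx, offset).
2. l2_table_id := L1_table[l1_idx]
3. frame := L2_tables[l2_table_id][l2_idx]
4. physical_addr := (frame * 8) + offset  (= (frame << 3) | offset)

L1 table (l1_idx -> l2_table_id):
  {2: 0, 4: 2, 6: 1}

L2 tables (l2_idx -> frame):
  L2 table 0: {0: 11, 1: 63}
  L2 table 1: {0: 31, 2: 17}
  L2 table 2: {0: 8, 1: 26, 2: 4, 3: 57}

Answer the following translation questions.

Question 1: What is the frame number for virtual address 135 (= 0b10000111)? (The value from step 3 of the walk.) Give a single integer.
vaddr = 135: l1_idx=4, l2_idx=0
L1[4] = 2; L2[2][0] = 8

Answer: 8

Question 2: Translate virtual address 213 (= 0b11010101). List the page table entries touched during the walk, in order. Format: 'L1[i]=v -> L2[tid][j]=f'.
vaddr = 213 = 0b11010101
Split: l1_idx=6, l2_idx=2, offset=5

Answer: L1[6]=1 -> L2[1][2]=17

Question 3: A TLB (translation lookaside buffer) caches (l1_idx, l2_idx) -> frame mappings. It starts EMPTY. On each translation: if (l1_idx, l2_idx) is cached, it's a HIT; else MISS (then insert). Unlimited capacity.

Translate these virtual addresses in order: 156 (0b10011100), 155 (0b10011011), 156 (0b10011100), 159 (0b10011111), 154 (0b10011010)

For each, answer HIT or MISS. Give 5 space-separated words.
vaddr=156: (4,3) not in TLB -> MISS, insert
vaddr=155: (4,3) in TLB -> HIT
vaddr=156: (4,3) in TLB -> HIT
vaddr=159: (4,3) in TLB -> HIT
vaddr=154: (4,3) in TLB -> HIT

Answer: MISS HIT HIT HIT HIT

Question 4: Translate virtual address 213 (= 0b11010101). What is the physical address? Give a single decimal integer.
vaddr = 213 = 0b11010101
Split: l1_idx=6, l2_idx=2, offset=5
L1[6] = 1
L2[1][2] = 17
paddr = 17 * 8 + 5 = 141

Answer: 141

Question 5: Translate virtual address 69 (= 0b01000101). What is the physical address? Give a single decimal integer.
Answer: 93

Derivation:
vaddr = 69 = 0b01000101
Split: l1_idx=2, l2_idx=0, offset=5
L1[2] = 0
L2[0][0] = 11
paddr = 11 * 8 + 5 = 93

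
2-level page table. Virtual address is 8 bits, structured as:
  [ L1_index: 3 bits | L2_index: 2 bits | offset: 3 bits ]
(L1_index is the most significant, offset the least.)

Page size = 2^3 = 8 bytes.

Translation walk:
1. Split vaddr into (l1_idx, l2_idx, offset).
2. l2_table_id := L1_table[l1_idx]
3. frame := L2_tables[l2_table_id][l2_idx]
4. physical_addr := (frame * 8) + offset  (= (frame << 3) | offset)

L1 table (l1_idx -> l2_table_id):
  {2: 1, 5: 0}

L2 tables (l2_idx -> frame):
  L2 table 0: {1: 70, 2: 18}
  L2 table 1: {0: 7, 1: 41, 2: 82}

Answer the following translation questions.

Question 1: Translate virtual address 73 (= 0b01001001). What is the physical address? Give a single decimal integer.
vaddr = 73 = 0b01001001
Split: l1_idx=2, l2_idx=1, offset=1
L1[2] = 1
L2[1][1] = 41
paddr = 41 * 8 + 1 = 329

Answer: 329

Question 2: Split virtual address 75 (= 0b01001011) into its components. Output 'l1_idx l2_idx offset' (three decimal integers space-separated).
Answer: 2 1 3

Derivation:
vaddr = 75 = 0b01001011
  top 3 bits -> l1_idx = 2
  next 2 bits -> l2_idx = 1
  bottom 3 bits -> offset = 3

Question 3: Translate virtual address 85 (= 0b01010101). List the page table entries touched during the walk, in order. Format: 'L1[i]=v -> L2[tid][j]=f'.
Answer: L1[2]=1 -> L2[1][2]=82

Derivation:
vaddr = 85 = 0b01010101
Split: l1_idx=2, l2_idx=2, offset=5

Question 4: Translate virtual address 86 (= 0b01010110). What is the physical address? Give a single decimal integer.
vaddr = 86 = 0b01010110
Split: l1_idx=2, l2_idx=2, offset=6
L1[2] = 1
L2[1][2] = 82
paddr = 82 * 8 + 6 = 662

Answer: 662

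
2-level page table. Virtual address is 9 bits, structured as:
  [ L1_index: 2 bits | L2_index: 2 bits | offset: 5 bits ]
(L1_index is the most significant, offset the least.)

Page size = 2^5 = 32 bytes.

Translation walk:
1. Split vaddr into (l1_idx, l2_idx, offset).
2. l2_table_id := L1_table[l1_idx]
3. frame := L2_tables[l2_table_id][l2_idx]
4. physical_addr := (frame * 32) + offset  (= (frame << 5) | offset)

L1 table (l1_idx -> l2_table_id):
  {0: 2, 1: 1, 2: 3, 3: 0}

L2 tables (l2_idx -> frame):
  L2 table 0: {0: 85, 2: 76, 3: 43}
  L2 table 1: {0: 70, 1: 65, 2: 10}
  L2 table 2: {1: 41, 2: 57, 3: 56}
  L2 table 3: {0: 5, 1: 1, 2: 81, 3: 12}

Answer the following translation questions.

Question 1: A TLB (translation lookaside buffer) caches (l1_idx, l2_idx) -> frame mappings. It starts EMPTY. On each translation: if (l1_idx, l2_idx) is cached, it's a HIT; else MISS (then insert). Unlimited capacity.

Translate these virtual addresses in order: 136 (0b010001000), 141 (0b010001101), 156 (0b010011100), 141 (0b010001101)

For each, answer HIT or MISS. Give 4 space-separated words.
Answer: MISS HIT HIT HIT

Derivation:
vaddr=136: (1,0) not in TLB -> MISS, insert
vaddr=141: (1,0) in TLB -> HIT
vaddr=156: (1,0) in TLB -> HIT
vaddr=141: (1,0) in TLB -> HIT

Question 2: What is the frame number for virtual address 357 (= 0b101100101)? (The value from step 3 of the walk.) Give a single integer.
vaddr = 357: l1_idx=2, l2_idx=3
L1[2] = 3; L2[3][3] = 12

Answer: 12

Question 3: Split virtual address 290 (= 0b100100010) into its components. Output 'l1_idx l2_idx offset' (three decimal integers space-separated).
Answer: 2 1 2

Derivation:
vaddr = 290 = 0b100100010
  top 2 bits -> l1_idx = 2
  next 2 bits -> l2_idx = 1
  bottom 5 bits -> offset = 2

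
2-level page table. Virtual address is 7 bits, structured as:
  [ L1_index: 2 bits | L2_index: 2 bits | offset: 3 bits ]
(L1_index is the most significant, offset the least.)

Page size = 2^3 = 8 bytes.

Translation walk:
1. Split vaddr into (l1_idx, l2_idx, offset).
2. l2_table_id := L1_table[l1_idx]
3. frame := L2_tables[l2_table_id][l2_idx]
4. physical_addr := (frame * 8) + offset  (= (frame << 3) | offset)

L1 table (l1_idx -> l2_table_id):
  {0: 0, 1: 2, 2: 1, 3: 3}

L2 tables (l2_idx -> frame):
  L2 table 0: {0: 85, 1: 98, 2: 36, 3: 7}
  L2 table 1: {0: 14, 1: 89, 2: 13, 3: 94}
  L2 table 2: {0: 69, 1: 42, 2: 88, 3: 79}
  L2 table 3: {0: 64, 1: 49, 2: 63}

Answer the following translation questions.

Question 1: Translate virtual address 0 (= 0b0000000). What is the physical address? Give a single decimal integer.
Answer: 680

Derivation:
vaddr = 0 = 0b0000000
Split: l1_idx=0, l2_idx=0, offset=0
L1[0] = 0
L2[0][0] = 85
paddr = 85 * 8 + 0 = 680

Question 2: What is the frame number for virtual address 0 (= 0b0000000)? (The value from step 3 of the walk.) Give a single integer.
Answer: 85

Derivation:
vaddr = 0: l1_idx=0, l2_idx=0
L1[0] = 0; L2[0][0] = 85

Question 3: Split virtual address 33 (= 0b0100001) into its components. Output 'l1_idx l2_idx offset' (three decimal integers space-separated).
Answer: 1 0 1

Derivation:
vaddr = 33 = 0b0100001
  top 2 bits -> l1_idx = 1
  next 2 bits -> l2_idx = 0
  bottom 3 bits -> offset = 1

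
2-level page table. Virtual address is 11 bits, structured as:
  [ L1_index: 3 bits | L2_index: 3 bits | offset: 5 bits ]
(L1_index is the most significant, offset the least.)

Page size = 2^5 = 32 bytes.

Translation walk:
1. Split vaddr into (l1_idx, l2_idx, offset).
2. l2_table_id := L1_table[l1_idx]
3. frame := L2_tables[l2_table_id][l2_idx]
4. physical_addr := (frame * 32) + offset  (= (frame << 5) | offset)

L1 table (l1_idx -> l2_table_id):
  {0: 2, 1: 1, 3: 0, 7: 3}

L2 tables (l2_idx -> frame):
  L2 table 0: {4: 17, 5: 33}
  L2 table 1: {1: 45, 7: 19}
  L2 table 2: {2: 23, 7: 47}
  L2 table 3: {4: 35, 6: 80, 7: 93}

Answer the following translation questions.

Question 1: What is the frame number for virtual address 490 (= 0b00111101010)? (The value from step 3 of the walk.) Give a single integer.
Answer: 19

Derivation:
vaddr = 490: l1_idx=1, l2_idx=7
L1[1] = 1; L2[1][7] = 19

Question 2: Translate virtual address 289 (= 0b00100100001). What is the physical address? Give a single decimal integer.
vaddr = 289 = 0b00100100001
Split: l1_idx=1, l2_idx=1, offset=1
L1[1] = 1
L2[1][1] = 45
paddr = 45 * 32 + 1 = 1441

Answer: 1441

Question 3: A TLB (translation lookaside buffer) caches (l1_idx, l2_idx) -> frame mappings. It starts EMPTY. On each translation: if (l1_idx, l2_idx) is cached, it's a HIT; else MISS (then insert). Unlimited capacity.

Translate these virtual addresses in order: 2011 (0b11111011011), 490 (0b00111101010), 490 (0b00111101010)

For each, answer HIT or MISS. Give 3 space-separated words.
Answer: MISS MISS HIT

Derivation:
vaddr=2011: (7,6) not in TLB -> MISS, insert
vaddr=490: (1,7) not in TLB -> MISS, insert
vaddr=490: (1,7) in TLB -> HIT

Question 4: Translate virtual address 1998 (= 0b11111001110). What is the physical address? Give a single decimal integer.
vaddr = 1998 = 0b11111001110
Split: l1_idx=7, l2_idx=6, offset=14
L1[7] = 3
L2[3][6] = 80
paddr = 80 * 32 + 14 = 2574

Answer: 2574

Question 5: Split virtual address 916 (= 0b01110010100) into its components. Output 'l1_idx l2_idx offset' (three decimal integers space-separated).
vaddr = 916 = 0b01110010100
  top 3 bits -> l1_idx = 3
  next 3 bits -> l2_idx = 4
  bottom 5 bits -> offset = 20

Answer: 3 4 20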